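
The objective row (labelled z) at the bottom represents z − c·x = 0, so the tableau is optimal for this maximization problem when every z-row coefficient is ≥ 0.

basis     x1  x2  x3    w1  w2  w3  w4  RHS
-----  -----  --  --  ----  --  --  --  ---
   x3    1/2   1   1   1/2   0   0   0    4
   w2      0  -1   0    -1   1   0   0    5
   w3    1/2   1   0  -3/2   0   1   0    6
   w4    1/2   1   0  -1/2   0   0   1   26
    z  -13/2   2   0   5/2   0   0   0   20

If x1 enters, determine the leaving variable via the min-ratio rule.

x3

Column x1 entries and ratios — x3: 4/(1/2) = 8; w2: 0 ≤ 0, skip; w3: 6/(1/2) = 12; w4: 26/(1/2) = 52.
Smallest ratio is 8 in the row of x3, so x3 leaves.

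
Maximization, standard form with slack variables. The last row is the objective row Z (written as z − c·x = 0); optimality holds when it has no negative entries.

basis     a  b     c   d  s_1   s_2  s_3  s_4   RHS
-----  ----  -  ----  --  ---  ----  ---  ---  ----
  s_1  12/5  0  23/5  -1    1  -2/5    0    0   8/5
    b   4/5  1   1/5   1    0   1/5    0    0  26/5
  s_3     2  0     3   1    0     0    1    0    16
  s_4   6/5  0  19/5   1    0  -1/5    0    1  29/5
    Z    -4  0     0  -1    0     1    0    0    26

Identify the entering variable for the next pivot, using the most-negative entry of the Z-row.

Negative Z-row entries: a: -4, d: -1.
The most negative is -4 in column a, so a enters.

a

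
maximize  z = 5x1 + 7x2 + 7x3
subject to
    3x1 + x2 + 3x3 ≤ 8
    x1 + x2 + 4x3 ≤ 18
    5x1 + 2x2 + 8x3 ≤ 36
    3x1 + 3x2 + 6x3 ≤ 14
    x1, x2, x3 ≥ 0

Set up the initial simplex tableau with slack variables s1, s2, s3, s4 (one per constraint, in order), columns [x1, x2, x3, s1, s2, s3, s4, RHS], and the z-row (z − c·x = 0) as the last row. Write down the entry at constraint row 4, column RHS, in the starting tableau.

The RHS of constraint 4 is b_4 = 14.

14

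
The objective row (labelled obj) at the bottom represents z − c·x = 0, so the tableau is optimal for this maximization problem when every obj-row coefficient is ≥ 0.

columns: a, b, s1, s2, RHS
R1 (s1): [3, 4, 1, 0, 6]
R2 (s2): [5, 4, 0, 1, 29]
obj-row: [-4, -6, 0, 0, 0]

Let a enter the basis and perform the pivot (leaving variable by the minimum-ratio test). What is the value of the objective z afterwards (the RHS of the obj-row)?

8

Ratio test on column a — row 1: 6/3 = 2; row 2: 29/5 = 29/5. Minimum is 2 at row 1 (s1 leaves); pivot element 3.
Pivot on row 1; the obj-row RHS becomes 0 − (-4)·2 = 8.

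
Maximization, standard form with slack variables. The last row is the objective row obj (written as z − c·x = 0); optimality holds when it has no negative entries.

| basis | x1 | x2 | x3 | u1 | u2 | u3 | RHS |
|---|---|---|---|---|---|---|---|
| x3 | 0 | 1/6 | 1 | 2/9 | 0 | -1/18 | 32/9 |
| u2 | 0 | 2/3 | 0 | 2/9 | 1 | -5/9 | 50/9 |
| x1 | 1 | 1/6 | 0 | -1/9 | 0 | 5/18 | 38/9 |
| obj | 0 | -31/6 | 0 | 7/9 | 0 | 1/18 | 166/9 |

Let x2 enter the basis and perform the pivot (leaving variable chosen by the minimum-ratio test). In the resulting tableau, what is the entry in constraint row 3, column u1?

Ratio test on column x2 — row 1: (32/9)/(1/6) = 64/3; row 2: (50/9)/(2/3) = 25/3; row 3: (38/9)/(1/6) = 76/3. Minimum is 25/3 at row 2 (u2 leaves); pivot element 2/3.
Divide row 2 by 2/3; eliminate column x2 from the other rows.
Row 3 update in column u1: -1/9 − (1/6)·(1/3) = -1/6.

-1/6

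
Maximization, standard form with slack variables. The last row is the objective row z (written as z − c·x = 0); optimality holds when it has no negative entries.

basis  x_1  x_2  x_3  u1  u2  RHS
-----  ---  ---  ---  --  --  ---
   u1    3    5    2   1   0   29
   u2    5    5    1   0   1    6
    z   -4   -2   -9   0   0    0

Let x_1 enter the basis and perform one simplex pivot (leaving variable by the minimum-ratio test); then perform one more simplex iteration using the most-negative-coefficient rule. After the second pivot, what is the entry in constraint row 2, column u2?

1

Ratio test on column x_1 — row 1: 29/3 = 29/3; row 2: 6/5 = 6/5. Minimum is 6/5 at row 2 (u2 leaves); pivot element 5.
Divide row 2 by 5; eliminate column x_1 from the other rows.
Second iteration: most negative z-row entry is -41/5 in column x_3, so x_3 enters.
Ratio test on column x_3 — row 1: (127/5)/(7/5) = 127/7; row 2: (6/5)/(1/5) = 6. Minimum is 6 at row 2 (x_1 leaves); pivot element 1/5.
Divide row 2 by 1/5; eliminate column x_3 from the other rows.
After both pivots, the entry at constraint row 2, column u2 is 1.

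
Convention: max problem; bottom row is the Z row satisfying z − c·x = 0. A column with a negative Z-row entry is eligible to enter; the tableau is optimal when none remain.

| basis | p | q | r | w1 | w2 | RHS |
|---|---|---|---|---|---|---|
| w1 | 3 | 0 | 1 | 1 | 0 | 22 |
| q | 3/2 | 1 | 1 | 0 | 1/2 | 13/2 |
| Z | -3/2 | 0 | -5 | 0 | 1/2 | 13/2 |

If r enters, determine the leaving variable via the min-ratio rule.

q

Column r entries and ratios — w1: 22/1 = 22; q: (13/2)/1 = 13/2.
Smallest ratio is 13/2 in the row of q, so q leaves.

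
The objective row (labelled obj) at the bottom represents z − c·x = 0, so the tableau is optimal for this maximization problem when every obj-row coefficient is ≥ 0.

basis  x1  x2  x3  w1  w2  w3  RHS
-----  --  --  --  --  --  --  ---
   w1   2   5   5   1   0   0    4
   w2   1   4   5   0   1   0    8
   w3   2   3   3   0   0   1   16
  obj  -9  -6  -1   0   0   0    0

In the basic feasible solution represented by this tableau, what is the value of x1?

0

x1 is not in the basis, so in the current basic feasible solution x1 = 0.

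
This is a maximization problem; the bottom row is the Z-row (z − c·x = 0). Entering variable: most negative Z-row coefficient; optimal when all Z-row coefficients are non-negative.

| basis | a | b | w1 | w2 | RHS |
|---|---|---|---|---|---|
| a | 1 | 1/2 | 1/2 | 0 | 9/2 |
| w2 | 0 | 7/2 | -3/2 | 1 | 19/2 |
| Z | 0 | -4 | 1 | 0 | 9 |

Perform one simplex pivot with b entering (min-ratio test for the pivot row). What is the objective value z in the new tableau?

139/7

Ratio test on column b — row 1: (9/2)/(1/2) = 9; row 2: (19/2)/(7/2) = 19/7. Minimum is 19/7 at row 2 (w2 leaves); pivot element 7/2.
Pivot on row 2; the Z-row RHS becomes 9 − (-4)·(19/7) = 139/7.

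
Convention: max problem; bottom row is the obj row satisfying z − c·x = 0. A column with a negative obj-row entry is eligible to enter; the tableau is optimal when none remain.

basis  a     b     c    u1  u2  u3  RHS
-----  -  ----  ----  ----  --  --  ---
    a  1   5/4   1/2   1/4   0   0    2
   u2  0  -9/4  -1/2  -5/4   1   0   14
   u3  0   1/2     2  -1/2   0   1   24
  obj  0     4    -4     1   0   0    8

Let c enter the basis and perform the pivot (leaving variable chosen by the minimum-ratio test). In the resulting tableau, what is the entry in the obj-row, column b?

14

Ratio test on column c — row 1: 2/(1/2) = 4; row 2: entry -1/2 ≤ 0; row 3: 24/2 = 12. Minimum is 4 at row 1 (a leaves); pivot element 1/2.
Divide row 1 by 1/2; eliminate column c from the other rows.
obj-row update in column b: 4 − (-4)·(5/2) = 14.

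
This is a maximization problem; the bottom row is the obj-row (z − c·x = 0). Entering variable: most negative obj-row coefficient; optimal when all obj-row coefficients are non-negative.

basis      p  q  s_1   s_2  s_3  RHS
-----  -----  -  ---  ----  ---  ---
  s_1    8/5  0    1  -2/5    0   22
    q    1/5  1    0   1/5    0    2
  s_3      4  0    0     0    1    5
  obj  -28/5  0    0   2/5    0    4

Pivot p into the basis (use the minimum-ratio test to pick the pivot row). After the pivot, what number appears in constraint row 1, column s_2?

-2/5

Ratio test on column p — row 1: 22/(8/5) = 55/4; row 2: 2/(1/5) = 10; row 3: 5/4 = 5/4. Minimum is 5/4 at row 3 (s_3 leaves); pivot element 4.
Divide row 3 by 4; eliminate column p from the other rows.
Row 1 update in column s_2: -2/5 − (8/5)·0 = -2/5.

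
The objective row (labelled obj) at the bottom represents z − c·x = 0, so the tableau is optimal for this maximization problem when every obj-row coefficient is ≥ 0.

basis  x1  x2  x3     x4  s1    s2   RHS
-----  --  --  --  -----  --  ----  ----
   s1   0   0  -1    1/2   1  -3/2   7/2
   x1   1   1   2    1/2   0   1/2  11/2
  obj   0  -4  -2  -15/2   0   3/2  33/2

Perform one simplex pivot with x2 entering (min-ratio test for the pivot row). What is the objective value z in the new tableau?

Ratio test on column x2 — row 1: entry 0 ≤ 0; row 2: (11/2)/1 = 11/2. Minimum is 11/2 at row 2 (x1 leaves); pivot element 1.
Pivot on row 2; the obj-row RHS becomes 33/2 − (-4)·(11/2) = 77/2.

77/2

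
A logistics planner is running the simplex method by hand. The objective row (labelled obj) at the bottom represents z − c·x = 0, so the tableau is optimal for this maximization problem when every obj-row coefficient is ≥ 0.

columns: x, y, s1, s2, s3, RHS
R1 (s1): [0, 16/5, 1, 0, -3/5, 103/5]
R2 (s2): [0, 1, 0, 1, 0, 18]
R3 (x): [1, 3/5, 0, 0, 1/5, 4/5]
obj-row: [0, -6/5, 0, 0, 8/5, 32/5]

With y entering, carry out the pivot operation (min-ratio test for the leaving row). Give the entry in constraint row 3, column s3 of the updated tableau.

Ratio test on column y — row 1: (103/5)/(16/5) = 103/16; row 2: 18/1 = 18; row 3: (4/5)/(3/5) = 4/3. Minimum is 4/3 at row 3 (x leaves); pivot element 3/5.
Divide row 3 by 3/5; eliminate column y from the other rows.
In the new row 3, the s3 entry is the old entry divided by the pivot: (1/5)/(3/5) = 1/3.

1/3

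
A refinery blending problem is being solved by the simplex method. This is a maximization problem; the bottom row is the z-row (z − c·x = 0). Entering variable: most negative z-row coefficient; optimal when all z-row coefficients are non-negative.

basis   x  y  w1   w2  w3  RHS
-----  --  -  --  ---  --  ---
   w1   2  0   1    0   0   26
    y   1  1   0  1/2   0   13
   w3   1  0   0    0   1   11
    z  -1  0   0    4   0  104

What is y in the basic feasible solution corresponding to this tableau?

y is basic (row 2); its value is the RHS of that row, 13.

13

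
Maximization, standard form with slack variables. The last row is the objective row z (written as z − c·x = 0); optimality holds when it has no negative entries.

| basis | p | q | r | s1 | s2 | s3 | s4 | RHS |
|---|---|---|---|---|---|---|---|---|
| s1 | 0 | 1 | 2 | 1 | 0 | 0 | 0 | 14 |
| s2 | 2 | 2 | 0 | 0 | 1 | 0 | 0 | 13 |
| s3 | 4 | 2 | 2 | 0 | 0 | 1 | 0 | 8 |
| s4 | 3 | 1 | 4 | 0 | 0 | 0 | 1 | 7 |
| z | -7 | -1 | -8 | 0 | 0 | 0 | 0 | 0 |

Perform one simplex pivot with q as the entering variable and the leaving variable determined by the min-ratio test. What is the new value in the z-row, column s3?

Ratio test on column q — row 1: 14/1 = 14; row 2: 13/2 = 13/2; row 3: 8/2 = 4; row 4: 7/1 = 7. Minimum is 4 at row 3 (s3 leaves); pivot element 2.
Divide row 3 by 2; eliminate column q from the other rows.
z-row update in column s3: 0 − (-1)·(1/2) = 1/2.

1/2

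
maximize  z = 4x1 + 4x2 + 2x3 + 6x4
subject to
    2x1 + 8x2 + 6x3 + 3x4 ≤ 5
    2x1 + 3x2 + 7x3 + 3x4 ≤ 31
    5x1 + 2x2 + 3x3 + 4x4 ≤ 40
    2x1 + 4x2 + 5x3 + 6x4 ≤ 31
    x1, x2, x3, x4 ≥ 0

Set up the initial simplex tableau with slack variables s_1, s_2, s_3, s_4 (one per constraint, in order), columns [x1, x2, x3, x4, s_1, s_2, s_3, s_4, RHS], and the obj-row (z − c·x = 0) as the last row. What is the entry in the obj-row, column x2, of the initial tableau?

The obj-row carries the negated objective coefficients: the x2 entry is -4.

-4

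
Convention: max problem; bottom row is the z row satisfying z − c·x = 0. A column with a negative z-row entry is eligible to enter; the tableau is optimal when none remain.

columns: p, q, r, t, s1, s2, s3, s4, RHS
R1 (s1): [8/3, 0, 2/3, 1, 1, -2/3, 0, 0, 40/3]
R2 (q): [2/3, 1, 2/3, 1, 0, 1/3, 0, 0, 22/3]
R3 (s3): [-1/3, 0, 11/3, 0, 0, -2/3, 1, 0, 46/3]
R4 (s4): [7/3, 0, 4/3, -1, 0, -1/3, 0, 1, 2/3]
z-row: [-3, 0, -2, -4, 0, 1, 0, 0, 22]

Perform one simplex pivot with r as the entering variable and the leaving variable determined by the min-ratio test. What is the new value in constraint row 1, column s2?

-1/2

Ratio test on column r — row 1: (40/3)/(2/3) = 20; row 2: (22/3)/(2/3) = 11; row 3: (46/3)/(11/3) = 46/11; row 4: (2/3)/(4/3) = 1/2. Minimum is 1/2 at row 4 (s4 leaves); pivot element 4/3.
Divide row 4 by 4/3; eliminate column r from the other rows.
Row 1 update in column s2: -2/3 − (2/3)·(-1/4) = -1/2.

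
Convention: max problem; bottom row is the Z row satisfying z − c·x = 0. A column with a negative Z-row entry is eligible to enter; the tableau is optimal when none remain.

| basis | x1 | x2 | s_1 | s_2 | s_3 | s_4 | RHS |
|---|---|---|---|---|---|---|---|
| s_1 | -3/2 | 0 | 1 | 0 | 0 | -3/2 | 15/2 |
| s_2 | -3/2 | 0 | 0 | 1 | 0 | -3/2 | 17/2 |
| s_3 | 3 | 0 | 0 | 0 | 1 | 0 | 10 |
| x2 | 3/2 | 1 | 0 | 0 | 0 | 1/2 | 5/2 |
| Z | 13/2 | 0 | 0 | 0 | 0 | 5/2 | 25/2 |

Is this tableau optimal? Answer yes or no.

yes

Every Z-row coefficient is ≥ 0, so the tableau is optimal.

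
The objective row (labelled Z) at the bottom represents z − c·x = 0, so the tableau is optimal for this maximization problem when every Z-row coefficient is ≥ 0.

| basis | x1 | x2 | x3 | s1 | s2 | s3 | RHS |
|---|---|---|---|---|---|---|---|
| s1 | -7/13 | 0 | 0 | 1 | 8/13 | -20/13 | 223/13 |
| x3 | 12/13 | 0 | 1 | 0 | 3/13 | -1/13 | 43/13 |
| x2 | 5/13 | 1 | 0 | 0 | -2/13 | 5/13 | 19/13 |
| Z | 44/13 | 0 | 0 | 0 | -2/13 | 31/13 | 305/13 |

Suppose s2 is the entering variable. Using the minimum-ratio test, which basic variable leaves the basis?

x3

Column s2 entries and ratios — s1: (223/13)/(8/13) = 223/8; x3: (43/13)/(3/13) = 43/3; x2: -2/13 ≤ 0, skip.
Smallest ratio is 43/3 in the row of x3, so x3 leaves.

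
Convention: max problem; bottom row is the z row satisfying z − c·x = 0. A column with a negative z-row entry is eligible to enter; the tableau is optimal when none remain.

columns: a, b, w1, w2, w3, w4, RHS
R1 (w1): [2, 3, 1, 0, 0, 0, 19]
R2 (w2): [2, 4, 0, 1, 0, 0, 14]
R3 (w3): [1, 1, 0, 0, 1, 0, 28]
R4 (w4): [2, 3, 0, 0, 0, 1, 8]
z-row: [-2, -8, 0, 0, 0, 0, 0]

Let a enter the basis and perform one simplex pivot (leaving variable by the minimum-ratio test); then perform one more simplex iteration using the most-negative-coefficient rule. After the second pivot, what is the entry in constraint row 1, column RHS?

Ratio test on column a — row 1: 19/2 = 19/2; row 2: 14/2 = 7; row 3: 28/1 = 28; row 4: 8/2 = 4. Minimum is 4 at row 4 (w4 leaves); pivot element 2.
Divide row 4 by 2; eliminate column a from the other rows.
Second iteration: most negative z-row entry is -5 in column b, so b enters.
Ratio test on column b — row 1: entry 0 ≤ 0; row 2: 6/1 = 6; row 3: entry -1/2 ≤ 0; row 4: 4/(3/2) = 8/3. Minimum is 8/3 at row 4 (a leaves); pivot element 3/2.
Divide row 4 by 3/2; eliminate column b from the other rows.
After both pivots, the entry at constraint row 1, column RHS is 11.

11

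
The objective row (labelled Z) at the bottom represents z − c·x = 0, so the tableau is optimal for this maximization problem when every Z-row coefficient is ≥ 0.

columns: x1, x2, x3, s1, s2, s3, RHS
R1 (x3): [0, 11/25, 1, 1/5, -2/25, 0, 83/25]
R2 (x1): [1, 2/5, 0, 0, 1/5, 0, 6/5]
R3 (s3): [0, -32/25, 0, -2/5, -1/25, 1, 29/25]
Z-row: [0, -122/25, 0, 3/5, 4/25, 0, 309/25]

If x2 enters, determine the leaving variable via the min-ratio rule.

Column x2 entries and ratios — x3: (83/25)/(11/25) = 83/11; x1: (6/5)/(2/5) = 3; s3: -32/25 ≤ 0, skip.
Smallest ratio is 3 in the row of x1, so x1 leaves.

x1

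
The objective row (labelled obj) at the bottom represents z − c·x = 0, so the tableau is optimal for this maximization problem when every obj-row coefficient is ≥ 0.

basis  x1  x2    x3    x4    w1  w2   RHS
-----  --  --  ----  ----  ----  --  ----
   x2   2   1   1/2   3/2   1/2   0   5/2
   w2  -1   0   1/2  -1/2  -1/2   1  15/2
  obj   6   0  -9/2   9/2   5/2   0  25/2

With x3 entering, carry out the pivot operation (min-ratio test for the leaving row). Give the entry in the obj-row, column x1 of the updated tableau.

Ratio test on column x3 — row 1: (5/2)/(1/2) = 5; row 2: (15/2)/(1/2) = 15. Minimum is 5 at row 1 (x2 leaves); pivot element 1/2.
Divide row 1 by 1/2; eliminate column x3 from the other rows.
obj-row update in column x1: 6 − (-9/2)·4 = 24.

24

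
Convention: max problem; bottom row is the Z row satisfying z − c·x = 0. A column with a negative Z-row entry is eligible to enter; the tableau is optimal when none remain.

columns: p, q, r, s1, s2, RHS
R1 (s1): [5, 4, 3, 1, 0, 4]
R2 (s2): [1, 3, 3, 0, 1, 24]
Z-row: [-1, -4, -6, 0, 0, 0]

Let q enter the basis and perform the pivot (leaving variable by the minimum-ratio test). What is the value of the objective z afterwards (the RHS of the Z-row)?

4

Ratio test on column q — row 1: 4/4 = 1; row 2: 24/3 = 8. Minimum is 1 at row 1 (s1 leaves); pivot element 4.
Pivot on row 1; the Z-row RHS becomes 0 − (-4)·1 = 4.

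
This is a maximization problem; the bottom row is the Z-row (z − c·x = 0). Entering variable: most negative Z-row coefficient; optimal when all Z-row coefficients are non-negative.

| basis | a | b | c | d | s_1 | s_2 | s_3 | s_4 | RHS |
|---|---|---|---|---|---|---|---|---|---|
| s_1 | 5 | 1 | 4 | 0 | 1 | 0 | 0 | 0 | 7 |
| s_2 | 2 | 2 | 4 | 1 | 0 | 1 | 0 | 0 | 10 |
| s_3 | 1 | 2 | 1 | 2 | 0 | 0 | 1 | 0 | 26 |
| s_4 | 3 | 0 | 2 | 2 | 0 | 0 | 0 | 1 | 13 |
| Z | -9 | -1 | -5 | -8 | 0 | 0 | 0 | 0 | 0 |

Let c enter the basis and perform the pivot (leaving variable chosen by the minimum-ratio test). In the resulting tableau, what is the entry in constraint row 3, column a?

-1/4

Ratio test on column c — row 1: 7/4 = 7/4; row 2: 10/4 = 5/2; row 3: 26/1 = 26; row 4: 13/2 = 13/2. Minimum is 7/4 at row 1 (s_1 leaves); pivot element 4.
Divide row 1 by 4; eliminate column c from the other rows.
Row 3 update in column a: 1 − 1·(5/4) = -1/4.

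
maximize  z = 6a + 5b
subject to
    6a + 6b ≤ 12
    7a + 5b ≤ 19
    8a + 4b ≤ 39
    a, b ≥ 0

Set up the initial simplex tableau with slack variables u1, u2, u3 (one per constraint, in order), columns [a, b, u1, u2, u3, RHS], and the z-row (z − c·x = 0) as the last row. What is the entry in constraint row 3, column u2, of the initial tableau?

Slack u2 belongs to constraint 2; its column is the unit vector e_2, so the entry in row 3 is 0.

0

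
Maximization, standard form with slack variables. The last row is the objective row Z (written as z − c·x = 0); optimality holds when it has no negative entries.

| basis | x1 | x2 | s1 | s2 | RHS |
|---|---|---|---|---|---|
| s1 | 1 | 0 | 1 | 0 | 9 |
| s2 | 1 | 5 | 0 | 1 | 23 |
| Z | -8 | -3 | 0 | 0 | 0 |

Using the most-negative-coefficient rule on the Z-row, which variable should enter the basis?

x1

Negative Z-row entries: x1: -8, x2: -3.
The most negative is -8 in column x1, so x1 enters.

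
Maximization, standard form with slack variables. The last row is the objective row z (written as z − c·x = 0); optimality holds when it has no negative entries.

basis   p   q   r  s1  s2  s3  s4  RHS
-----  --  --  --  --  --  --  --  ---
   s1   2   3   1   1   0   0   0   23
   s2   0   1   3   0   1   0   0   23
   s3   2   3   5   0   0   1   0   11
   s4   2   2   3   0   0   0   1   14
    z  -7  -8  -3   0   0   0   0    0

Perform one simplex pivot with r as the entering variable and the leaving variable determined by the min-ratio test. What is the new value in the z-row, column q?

-31/5

Ratio test on column r — row 1: 23/1 = 23; row 2: 23/3 = 23/3; row 3: 11/5 = 11/5; row 4: 14/3 = 14/3. Minimum is 11/5 at row 3 (s3 leaves); pivot element 5.
Divide row 3 by 5; eliminate column r from the other rows.
z-row update in column q: -8 − (-3)·(3/5) = -31/5.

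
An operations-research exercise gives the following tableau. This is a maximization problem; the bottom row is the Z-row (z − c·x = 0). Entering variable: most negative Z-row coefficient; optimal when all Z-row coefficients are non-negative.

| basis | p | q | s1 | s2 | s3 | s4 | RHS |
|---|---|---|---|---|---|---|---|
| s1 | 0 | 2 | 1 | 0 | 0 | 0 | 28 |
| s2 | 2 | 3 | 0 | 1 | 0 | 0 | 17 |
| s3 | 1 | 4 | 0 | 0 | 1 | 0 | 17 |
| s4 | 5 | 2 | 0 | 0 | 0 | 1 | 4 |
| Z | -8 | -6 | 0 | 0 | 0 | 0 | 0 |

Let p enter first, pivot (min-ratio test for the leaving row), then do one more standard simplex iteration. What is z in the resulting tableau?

Ratio test on column p — row 1: entry 0 ≤ 0; row 2: 17/2 = 17/2; row 3: 17/1 = 17; row 4: 4/5 = 4/5. Minimum is 4/5 at row 4 (s4 leaves); pivot element 5.
Pivot on row 4; the Z-row RHS becomes 0 − (-8)·(4/5) = 32/5.
Next entering variable (most negative Z-row entry -14/5): q.
Ratio test on column q — row 1: 28/2 = 14; row 2: (77/5)/(11/5) = 7; row 3: (81/5)/(18/5) = 9/2; row 4: (4/5)/(2/5) = 2. Minimum is 2 at row 4 (p leaves); pivot element 2/5.
After the second pivot the Z-row RHS is 32/5 − (-14/5)·2 = 12.

12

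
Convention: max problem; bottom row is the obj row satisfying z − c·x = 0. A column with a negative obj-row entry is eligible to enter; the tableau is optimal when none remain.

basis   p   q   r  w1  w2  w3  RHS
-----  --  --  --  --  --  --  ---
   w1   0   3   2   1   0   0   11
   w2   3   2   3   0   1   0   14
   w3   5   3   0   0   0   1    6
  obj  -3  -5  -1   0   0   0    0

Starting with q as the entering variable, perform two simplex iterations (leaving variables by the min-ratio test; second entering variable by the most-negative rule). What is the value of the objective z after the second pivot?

25/2

Ratio test on column q — row 1: 11/3 = 11/3; row 2: 14/2 = 7; row 3: 6/3 = 2. Minimum is 2 at row 3 (w3 leaves); pivot element 3.
Pivot on row 3; the obj-row RHS becomes 0 − (-5)·2 = 10.
Next entering variable (most negative obj-row entry -1): r.
Ratio test on column r — row 1: 5/2 = 5/2; row 2: 10/3 = 10/3; row 3: entry 0 ≤ 0. Minimum is 5/2 at row 1 (w1 leaves); pivot element 2.
After the second pivot the obj-row RHS is 10 − (-1)·(5/2) = 25/2.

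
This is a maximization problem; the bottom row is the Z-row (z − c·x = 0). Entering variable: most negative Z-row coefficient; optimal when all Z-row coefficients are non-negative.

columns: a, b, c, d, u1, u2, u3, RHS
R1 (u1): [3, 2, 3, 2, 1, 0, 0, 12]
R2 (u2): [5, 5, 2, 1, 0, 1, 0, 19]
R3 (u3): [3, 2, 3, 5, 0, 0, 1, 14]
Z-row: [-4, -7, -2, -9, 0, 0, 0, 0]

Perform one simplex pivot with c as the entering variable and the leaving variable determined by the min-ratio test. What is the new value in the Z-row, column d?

-23/3

Ratio test on column c — row 1: 12/3 = 4; row 2: 19/2 = 19/2; row 3: 14/3 = 14/3. Minimum is 4 at row 1 (u1 leaves); pivot element 3.
Divide row 1 by 3; eliminate column c from the other rows.
Z-row update in column d: -9 − (-2)·(2/3) = -23/3.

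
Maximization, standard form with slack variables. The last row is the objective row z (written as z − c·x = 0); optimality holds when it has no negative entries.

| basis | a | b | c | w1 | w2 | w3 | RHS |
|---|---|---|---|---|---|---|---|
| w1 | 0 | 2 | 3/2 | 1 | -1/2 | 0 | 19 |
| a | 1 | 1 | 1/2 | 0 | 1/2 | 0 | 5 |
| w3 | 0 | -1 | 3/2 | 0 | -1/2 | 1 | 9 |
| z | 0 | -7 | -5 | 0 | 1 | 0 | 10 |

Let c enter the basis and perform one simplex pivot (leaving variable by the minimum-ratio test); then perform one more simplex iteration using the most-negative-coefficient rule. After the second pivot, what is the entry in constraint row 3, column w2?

Ratio test on column c — row 1: 19/(3/2) = 38/3; row 2: 5/(1/2) = 10; row 3: 9/(3/2) = 6. Minimum is 6 at row 3 (w3 leaves); pivot element 3/2.
Divide row 3 by 3/2; eliminate column c from the other rows.
Second iteration: most negative z-row entry is -31/3 in column b, so b enters.
Ratio test on column b — row 1: 10/3 = 10/3; row 2: 2/(4/3) = 3/2; row 3: entry -2/3 ≤ 0. Minimum is 3/2 at row 2 (a leaves); pivot element 4/3.
Divide row 2 by 4/3; eliminate column b from the other rows.
After both pivots, the entry at constraint row 3, column w2 is 0.

0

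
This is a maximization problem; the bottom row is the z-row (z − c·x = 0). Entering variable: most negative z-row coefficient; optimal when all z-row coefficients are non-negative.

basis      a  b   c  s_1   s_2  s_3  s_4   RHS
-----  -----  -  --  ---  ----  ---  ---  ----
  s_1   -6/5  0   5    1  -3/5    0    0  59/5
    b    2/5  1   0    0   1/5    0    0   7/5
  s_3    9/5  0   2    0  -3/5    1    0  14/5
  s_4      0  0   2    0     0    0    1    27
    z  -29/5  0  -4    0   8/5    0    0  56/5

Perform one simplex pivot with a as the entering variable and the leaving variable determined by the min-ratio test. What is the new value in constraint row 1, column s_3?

Ratio test on column a — row 1: entry -6/5 ≤ 0; row 2: (7/5)/(2/5) = 7/2; row 3: (14/5)/(9/5) = 14/9; row 4: entry 0 ≤ 0. Minimum is 14/9 at row 3 (s_3 leaves); pivot element 9/5.
Divide row 3 by 9/5; eliminate column a from the other rows.
Row 1 update in column s_3: 0 − (-6/5)·(5/9) = 2/3.

2/3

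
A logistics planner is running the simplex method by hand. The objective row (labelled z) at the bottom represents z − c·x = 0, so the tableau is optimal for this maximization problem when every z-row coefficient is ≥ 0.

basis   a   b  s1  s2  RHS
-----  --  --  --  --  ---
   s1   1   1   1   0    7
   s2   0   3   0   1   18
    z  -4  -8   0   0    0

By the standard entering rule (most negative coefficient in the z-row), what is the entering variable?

Negative z-row entries: a: -4, b: -8.
The most negative is -8 in column b, so b enters.

b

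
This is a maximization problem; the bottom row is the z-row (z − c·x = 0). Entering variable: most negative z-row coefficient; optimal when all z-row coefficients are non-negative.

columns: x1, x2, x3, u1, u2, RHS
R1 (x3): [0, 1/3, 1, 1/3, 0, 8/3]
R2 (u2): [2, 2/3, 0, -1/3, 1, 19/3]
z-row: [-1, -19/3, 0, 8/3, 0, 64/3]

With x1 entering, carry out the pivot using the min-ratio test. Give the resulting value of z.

Ratio test on column x1 — row 1: entry 0 ≤ 0; row 2: (19/3)/2 = 19/6. Minimum is 19/6 at row 2 (u2 leaves); pivot element 2.
Pivot on row 2; the z-row RHS becomes 64/3 − (-1)·(19/6) = 49/2.

49/2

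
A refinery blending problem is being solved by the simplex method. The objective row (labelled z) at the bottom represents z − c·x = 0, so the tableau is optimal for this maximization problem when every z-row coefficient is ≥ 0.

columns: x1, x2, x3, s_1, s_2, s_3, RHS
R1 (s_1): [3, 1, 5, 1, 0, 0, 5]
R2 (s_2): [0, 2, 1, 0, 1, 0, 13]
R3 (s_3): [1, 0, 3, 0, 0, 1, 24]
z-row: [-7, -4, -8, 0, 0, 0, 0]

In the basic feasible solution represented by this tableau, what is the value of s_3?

24

s_3 is basic (row 3); its value is the RHS of that row, 24.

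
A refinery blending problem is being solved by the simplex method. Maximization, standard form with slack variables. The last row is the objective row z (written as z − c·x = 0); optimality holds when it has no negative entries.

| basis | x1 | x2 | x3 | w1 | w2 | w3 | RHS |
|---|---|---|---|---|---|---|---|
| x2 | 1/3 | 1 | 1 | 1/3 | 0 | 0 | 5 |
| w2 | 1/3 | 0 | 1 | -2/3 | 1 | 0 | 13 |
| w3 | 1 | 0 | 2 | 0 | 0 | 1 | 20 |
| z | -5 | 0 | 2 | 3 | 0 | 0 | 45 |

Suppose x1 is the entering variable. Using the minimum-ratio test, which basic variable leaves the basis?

x2

Column x1 entries and ratios — x2: 5/(1/3) = 15; w2: 13/(1/3) = 39; w3: 20/1 = 20.
Smallest ratio is 15 in the row of x2, so x2 leaves.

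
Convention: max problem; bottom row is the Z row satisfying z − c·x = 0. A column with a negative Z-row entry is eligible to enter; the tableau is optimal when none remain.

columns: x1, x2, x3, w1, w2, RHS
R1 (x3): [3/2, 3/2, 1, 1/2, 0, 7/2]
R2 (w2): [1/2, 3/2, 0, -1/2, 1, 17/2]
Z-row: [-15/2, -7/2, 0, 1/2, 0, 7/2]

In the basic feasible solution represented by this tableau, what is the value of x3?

x3 is basic (row 1); its value is the RHS of that row, 7/2.

7/2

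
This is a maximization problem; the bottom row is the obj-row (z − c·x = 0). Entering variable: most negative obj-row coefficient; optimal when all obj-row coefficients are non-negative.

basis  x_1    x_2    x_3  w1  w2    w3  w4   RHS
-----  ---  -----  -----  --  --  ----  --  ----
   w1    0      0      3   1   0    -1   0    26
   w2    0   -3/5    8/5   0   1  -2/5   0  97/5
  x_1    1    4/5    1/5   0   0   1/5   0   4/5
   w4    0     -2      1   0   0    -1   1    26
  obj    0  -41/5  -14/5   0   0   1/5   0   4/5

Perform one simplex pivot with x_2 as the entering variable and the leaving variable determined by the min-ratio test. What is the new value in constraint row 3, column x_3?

1/4

Ratio test on column x_2 — row 1: entry 0 ≤ 0; row 2: entry -3/5 ≤ 0; row 3: (4/5)/(4/5) = 1; row 4: entry -2 ≤ 0. Minimum is 1 at row 3 (x_1 leaves); pivot element 4/5.
Divide row 3 by 4/5; eliminate column x_2 from the other rows.
In the new row 3, the x_3 entry is the old entry divided by the pivot: (1/5)/(4/5) = 1/4.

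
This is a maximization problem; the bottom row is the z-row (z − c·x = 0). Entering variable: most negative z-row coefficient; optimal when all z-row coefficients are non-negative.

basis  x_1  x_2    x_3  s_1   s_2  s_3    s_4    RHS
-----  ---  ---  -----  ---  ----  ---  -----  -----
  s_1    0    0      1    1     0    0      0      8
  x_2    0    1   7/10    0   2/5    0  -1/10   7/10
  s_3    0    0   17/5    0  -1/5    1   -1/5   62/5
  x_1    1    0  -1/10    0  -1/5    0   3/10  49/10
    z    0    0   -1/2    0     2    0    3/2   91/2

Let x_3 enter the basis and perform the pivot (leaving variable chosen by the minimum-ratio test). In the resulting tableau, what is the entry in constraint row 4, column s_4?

2/7

Ratio test on column x_3 — row 1: 8/1 = 8; row 2: (7/10)/(7/10) = 1; row 3: (62/5)/(17/5) = 62/17; row 4: entry -1/10 ≤ 0. Minimum is 1 at row 2 (x_2 leaves); pivot element 7/10.
Divide row 2 by 7/10; eliminate column x_3 from the other rows.
Row 4 update in column s_4: 3/10 − (-1/10)·(-1/7) = 2/7.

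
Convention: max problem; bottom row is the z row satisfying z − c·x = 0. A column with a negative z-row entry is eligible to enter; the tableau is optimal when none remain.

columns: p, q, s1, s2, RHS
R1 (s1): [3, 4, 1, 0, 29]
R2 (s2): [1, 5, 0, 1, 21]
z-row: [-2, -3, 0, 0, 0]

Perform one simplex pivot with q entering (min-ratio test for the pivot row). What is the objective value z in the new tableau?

63/5

Ratio test on column q — row 1: 29/4 = 29/4; row 2: 21/5 = 21/5. Minimum is 21/5 at row 2 (s2 leaves); pivot element 5.
Pivot on row 2; the z-row RHS becomes 0 − (-3)·(21/5) = 63/5.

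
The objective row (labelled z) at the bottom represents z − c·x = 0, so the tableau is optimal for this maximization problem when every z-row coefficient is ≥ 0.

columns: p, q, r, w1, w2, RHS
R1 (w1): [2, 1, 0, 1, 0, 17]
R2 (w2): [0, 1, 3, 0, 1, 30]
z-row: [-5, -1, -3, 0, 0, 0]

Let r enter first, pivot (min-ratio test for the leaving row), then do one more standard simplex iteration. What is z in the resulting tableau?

Ratio test on column r — row 1: entry 0 ≤ 0; row 2: 30/3 = 10. Minimum is 10 at row 2 (w2 leaves); pivot element 3.
Pivot on row 2; the z-row RHS becomes 0 − (-3)·10 = 30.
Next entering variable (most negative z-row entry -5): p.
Ratio test on column p — row 1: 17/2 = 17/2; row 2: entry 0 ≤ 0. Minimum is 17/2 at row 1 (w1 leaves); pivot element 2.
After the second pivot the z-row RHS is 30 − (-5)·(17/2) = 145/2.

145/2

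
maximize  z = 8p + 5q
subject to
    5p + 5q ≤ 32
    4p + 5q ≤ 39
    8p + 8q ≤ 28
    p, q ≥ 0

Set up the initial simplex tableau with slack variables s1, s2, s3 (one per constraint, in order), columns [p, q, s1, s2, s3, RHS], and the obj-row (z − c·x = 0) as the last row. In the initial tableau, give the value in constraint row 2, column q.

5

Constraint 2 has coefficient 5 on q.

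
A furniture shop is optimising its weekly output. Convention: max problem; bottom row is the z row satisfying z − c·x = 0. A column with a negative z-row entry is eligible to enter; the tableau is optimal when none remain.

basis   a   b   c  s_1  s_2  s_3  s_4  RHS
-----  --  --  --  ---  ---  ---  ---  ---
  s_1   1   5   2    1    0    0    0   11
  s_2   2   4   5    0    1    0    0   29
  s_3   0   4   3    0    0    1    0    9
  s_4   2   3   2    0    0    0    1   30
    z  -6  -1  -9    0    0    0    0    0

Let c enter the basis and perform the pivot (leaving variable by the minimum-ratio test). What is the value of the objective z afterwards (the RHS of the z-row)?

27

Ratio test on column c — row 1: 11/2 = 11/2; row 2: 29/5 = 29/5; row 3: 9/3 = 3; row 4: 30/2 = 15. Minimum is 3 at row 3 (s_3 leaves); pivot element 3.
Pivot on row 3; the z-row RHS becomes 0 − (-9)·3 = 27.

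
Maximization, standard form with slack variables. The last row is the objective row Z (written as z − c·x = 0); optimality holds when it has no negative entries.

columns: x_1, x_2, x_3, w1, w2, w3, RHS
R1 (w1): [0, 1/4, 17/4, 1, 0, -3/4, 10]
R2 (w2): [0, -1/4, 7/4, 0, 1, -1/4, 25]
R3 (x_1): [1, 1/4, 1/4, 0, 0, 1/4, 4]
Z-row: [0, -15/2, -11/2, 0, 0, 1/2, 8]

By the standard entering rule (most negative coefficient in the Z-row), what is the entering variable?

x_2

Negative Z-row entries: x_2: -15/2, x_3: -11/2.
The most negative is -15/2 in column x_2, so x_2 enters.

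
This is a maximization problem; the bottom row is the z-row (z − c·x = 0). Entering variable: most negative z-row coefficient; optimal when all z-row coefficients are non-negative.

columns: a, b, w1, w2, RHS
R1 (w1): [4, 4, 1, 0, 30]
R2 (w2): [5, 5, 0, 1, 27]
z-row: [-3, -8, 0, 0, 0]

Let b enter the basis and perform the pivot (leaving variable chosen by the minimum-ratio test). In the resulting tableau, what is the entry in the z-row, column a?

5

Ratio test on column b — row 1: 30/4 = 15/2; row 2: 27/5 = 27/5. Minimum is 27/5 at row 2 (w2 leaves); pivot element 5.
Divide row 2 by 5; eliminate column b from the other rows.
z-row update in column a: -3 − (-8)·1 = 5.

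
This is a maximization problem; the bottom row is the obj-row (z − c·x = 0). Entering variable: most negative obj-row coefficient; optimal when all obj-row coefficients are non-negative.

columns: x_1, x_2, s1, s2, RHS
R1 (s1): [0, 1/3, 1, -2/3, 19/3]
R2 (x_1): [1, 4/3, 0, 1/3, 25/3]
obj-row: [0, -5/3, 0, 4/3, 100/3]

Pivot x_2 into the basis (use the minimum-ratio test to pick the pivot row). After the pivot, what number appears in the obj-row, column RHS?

Ratio test on column x_2 — row 1: (19/3)/(1/3) = 19; row 2: (25/3)/(4/3) = 25/4. Minimum is 25/4 at row 2 (x_1 leaves); pivot element 4/3.
Divide row 2 by 4/3; eliminate column x_2 from the other rows.
obj-row update in column RHS: 100/3 − (-5/3)·(25/4) = 175/4.

175/4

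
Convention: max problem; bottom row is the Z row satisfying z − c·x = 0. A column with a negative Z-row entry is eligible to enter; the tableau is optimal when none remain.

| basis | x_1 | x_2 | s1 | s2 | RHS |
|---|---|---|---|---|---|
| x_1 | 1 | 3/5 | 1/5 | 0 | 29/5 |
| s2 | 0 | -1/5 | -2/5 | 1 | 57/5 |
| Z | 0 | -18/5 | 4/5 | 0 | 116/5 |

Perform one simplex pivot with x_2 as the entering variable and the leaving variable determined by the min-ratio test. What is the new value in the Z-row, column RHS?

Ratio test on column x_2 — row 1: (29/5)/(3/5) = 29/3; row 2: entry -1/5 ≤ 0. Minimum is 29/3 at row 1 (x_1 leaves); pivot element 3/5.
Divide row 1 by 3/5; eliminate column x_2 from the other rows.
Z-row update in column RHS: 116/5 − (-18/5)·(29/3) = 58.

58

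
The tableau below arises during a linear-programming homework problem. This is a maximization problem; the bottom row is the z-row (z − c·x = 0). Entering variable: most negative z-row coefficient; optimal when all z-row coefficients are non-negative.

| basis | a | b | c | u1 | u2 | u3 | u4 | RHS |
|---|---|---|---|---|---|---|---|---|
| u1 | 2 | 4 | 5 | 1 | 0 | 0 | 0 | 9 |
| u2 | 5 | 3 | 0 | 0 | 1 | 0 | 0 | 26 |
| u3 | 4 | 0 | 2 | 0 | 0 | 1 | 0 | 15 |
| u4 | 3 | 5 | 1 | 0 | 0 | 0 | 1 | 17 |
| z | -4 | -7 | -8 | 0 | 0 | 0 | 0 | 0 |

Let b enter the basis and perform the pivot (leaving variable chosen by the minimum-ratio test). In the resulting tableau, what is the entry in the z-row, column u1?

Ratio test on column b — row 1: 9/4 = 9/4; row 2: 26/3 = 26/3; row 3: entry 0 ≤ 0; row 4: 17/5 = 17/5. Minimum is 9/4 at row 1 (u1 leaves); pivot element 4.
Divide row 1 by 4; eliminate column b from the other rows.
z-row update in column u1: 0 − (-7)·(1/4) = 7/4.

7/4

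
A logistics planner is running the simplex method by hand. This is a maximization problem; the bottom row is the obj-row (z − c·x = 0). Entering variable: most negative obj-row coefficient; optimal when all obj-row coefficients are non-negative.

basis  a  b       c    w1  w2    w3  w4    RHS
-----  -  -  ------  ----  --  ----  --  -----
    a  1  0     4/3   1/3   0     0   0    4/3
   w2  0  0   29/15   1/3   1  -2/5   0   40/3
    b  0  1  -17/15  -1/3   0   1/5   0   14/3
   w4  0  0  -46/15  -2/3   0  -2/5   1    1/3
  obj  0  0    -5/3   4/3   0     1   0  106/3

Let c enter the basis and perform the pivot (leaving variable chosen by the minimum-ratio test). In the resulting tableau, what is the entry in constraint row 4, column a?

23/10

Ratio test on column c — row 1: (4/3)/(4/3) = 1; row 2: (40/3)/(29/15) = 200/29; row 3: entry -17/15 ≤ 0; row 4: entry -46/15 ≤ 0. Minimum is 1 at row 1 (a leaves); pivot element 4/3.
Divide row 1 by 4/3; eliminate column c from the other rows.
Row 4 update in column a: 0 − (-46/15)·(3/4) = 23/10.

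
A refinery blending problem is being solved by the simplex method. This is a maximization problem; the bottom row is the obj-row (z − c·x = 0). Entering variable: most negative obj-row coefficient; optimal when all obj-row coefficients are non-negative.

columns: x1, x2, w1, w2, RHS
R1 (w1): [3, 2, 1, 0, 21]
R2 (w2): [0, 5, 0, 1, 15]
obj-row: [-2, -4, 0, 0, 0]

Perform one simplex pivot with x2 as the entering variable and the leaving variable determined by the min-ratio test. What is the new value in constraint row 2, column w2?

1/5

Ratio test on column x2 — row 1: 21/2 = 21/2; row 2: 15/5 = 3. Minimum is 3 at row 2 (w2 leaves); pivot element 5.
Divide row 2 by 5; eliminate column x2 from the other rows.
In the new row 2, the w2 entry is the old entry divided by the pivot: 1/5 = 1/5.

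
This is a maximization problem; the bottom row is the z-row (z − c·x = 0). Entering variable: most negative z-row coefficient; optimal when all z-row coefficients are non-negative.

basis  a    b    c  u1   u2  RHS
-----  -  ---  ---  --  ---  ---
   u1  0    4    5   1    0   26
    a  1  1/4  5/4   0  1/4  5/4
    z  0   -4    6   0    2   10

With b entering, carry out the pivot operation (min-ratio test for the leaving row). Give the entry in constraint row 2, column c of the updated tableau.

Ratio test on column b — row 1: 26/4 = 13/2; row 2: (5/4)/(1/4) = 5. Minimum is 5 at row 2 (a leaves); pivot element 1/4.
Divide row 2 by 1/4; eliminate column b from the other rows.
In the new row 2, the c entry is the old entry divided by the pivot: (5/4)/(1/4) = 5.

5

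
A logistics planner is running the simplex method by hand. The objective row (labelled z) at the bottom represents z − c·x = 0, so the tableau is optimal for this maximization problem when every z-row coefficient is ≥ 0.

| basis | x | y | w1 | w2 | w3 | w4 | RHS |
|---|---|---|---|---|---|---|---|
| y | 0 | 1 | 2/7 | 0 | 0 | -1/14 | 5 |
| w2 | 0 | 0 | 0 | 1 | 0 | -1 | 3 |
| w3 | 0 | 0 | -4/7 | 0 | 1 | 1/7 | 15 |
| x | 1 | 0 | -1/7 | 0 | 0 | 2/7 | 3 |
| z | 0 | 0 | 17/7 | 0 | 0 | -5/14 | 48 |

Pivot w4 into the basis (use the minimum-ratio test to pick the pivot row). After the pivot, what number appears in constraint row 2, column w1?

Ratio test on column w4 — row 1: entry -1/14 ≤ 0; row 2: entry -1 ≤ 0; row 3: 15/(1/7) = 105; row 4: 3/(2/7) = 21/2. Minimum is 21/2 at row 4 (x leaves); pivot element 2/7.
Divide row 4 by 2/7; eliminate column w4 from the other rows.
Row 2 update in column w1: 0 − (-1)·(-1/2) = -1/2.

-1/2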